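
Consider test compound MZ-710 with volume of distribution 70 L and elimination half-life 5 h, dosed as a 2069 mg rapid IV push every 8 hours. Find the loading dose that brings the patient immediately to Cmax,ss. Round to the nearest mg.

f = (1/2)^(8/5) ≈ 0.329877; accumulation ratio R = 1/(1−f) ≈ 1.49226.
Loading dose to hit Cmax,ss on first dose: D_load = D_maint·R ≈ 2069 × 1.49226 ≈ 3087.49 mg.

3087 mg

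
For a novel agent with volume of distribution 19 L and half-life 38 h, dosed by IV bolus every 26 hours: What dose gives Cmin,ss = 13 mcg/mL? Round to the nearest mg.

τ/t½ = 26/38 ≈ 0.68421, so f = (1/2)^(26/38) ≈ 0.622346.
Cmin,ss = (D/Vd)·f/(1−f), so D = Cmin,ss·Vd·(1−f)/f.
D = 13 × 19 × (1−f)/f ≈ 13 × 19 × 0.60682 ≈ 149.88 mg.

150 mg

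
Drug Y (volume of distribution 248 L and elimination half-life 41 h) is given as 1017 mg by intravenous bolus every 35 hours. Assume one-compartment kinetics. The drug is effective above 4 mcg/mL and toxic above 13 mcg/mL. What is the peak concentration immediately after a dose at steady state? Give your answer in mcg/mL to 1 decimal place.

Over one 35-h interval, 35/41 ≈ 0.85366 half-lives elapse, leaving f ≈ 0.5534 of each dose.
Accumulation ratio R = 1/(1 − f) ≈ 1/0.4466 ≈ 2.2391.
Single-dose peak C₀ = D/Vd = 1017/248 ≈ 4.101 mcg/mL.
Steady-state peak Cmax,ss = C₀·R ≈ 4.101 × 2.2391 ≈ 9.183 mcg/mL.
Peak 9.2 mcg/mL vs MTC 13 mcg/mL: below toxic threshold.

9.2 mcg/mL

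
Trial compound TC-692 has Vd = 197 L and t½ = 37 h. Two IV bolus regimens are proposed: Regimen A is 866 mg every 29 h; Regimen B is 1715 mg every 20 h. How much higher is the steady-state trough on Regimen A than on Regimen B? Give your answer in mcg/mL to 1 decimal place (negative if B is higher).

Regimen A: f = (1/2)^(29/37) ≈ 0.5808; Cmin,ss = (866/197)·f/(1−f) ≈ 6.091 mcg/mL.
Regimen B: f = (1/2)^(20/37) ≈ 0.6875; Cmin,ss = (1715/197)·f/(1−f) ≈ 19.152 mcg/mL.
Difference ≈ 6.091 − 19.152 ≈ -13.061 mcg/mL.

-13.1 mcg/mL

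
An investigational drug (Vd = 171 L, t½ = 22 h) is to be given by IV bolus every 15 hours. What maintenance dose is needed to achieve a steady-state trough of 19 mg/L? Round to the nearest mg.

τ/t½ = 15/22 ≈ 0.68182, so f = (1/2)^(15/22) ≈ 0.623379.
Cmin,ss = (D/Vd)·f/(1−f), so D = Cmin,ss·Vd·(1−f)/f.
D = 19 × 171 × (1−f)/f ≈ 19 × 171 × 0.60416 ≈ 1962.92 mg.

1963 mg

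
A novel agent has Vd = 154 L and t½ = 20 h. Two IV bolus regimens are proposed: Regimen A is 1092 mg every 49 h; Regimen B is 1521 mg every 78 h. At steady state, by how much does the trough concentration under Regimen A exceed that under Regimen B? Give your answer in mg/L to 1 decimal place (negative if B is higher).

Regimen A: f = (1/2)^(49/20) ≈ 0.1830; Cmin,ss = (1092/154)·f/(1−f) ≈ 1.588 mg/L.
Regimen B: f = (1/2)^(78/20) ≈ 0.0670; Cmin,ss = (1521/154)·f/(1−f) ≈ 0.709 mg/L.
Difference ≈ 1.588 − 0.709 ≈ 0.879 mg/L.

0.9 mg/L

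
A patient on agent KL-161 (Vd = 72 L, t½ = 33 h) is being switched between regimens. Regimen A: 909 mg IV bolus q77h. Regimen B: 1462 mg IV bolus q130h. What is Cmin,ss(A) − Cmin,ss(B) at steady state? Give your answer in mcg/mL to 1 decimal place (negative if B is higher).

Regimen A: f = (1/2)^(77/33) ≈ 0.1984; Cmin,ss = (909/72)·f/(1−f) ≈ 3.125 mcg/mL.
Regimen B: f = (1/2)^(130/33) ≈ 0.0652; Cmin,ss = (1462/72)·f/(1−f) ≈ 1.416 mcg/mL.
Difference ≈ 3.125 − 1.416 ≈ 1.709 mcg/mL.

1.7 mcg/mL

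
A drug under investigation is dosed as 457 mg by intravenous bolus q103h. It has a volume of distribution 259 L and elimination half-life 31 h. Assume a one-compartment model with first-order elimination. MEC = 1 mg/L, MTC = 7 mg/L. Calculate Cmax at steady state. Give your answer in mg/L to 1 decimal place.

2.0 mg/L

Over one 103-h interval, 103/31 ≈ 3.3226 half-lives elapse, leaving f ≈ 0.1000 of each dose.
Accumulation ratio R = 1/(1 − f) ≈ 1/0.9000 ≈ 1.1111.
Single-dose peak C₀ = D/Vd = 457/259 ≈ 1.764 mg/L.
Steady-state peak Cmax,ss = C₀·R ≈ 1.764 × 1.1111 ≈ 1.960 mg/L.
Peak 2.0 mg/L vs MTC 7 mg/L: below toxic threshold.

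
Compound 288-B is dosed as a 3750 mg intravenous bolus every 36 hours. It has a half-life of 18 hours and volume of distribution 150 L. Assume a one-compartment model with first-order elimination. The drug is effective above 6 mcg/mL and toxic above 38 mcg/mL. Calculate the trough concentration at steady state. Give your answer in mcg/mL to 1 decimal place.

τ = 36 h = 2 half-lives, so f = (1/2)^2 = 0.25.
At steady state, R = 1/(1 − 0.25) = 4/3.
Single-dose peak C₀ = D/Vd = 3750/150 = 25 mcg/mL.
Steady-state peak Cmax,ss = C₀·R = 25 × 4/3 ≈ 33.333 mcg/mL.
Steady-state trough Cmin,ss = Cmax,ss·f ≈ 33.333 × 0.25 ≈ 8.333 mcg/mL.
Trough 8.3 mcg/mL vs MEC 6 mcg/mL: adequate.

8.3 mcg/mL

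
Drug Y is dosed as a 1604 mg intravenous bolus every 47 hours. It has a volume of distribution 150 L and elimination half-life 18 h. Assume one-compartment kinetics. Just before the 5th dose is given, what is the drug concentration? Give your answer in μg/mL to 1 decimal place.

f = (1/2)^(τ/t½) = (1/2)^(47/18) ≈ 0.1637.
C₀ = D/Vd = 1604/150 ≈ 10.693 μg/mL.
Before the 5th dose, 4 doses have been given. Superposition: Cmin = C₀·(f + f² + … + f^4).
≈ 10.693 × (0.1637 + 0.0268 + 0.0044 + 0.0007) ≈ 10.693 × 0.1956 ≈ 2.092 μg/mL.

2.1 μg/mL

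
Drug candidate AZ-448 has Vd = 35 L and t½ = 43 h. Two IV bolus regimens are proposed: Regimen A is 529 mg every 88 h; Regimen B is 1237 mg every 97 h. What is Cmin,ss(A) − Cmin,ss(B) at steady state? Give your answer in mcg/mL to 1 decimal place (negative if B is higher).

-4.5 mcg/mL

Regimen A: f = (1/2)^(88/43) ≈ 0.2421; Cmin,ss = (529/35)·f/(1−f) ≈ 4.828 mcg/mL.
Regimen B: f = (1/2)^(97/43) ≈ 0.2094; Cmin,ss = (1237/35)·f/(1−f) ≈ 9.361 mcg/mL.
Difference ≈ 4.828 − 9.361 ≈ -4.533 mcg/mL.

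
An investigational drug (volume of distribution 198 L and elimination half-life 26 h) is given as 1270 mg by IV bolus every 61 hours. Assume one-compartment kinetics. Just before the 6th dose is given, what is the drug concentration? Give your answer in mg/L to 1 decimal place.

f = (1/2)^(τ/t½) = (1/2)^(61/26) ≈ 0.1967.
C₀ = D/Vd = 1270/198 ≈ 6.414 mg/L.
Before the 6th dose, 5 doses have been given. Superposition: Cmin = C₀·(f + f² + … + f^5).
≈ 6.414 × (0.1967 + 0.0387 + 0.0076 + 0.0015 + 0.0003) ≈ 6.414 × 0.2448 ≈ 1.570 mg/L.

1.6 mg/L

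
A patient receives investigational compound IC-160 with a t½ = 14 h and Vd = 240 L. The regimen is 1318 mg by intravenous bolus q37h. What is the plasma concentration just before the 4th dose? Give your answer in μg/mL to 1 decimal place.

f = (1/2)^(τ/t½) = (1/2)^(37/14) ≈ 0.1601.
C₀ = D/Vd = 1318/240 ≈ 5.492 μg/mL.
Before the 4th dose, 3 doses have been given. Superposition: Cmin = C₀·(f + f² + … + f^3).
≈ 5.492 × (0.1601 + 0.0256 + 0.0041) ≈ 5.492 × 0.1898 ≈ 1.042 μg/mL.

1.0 μg/mL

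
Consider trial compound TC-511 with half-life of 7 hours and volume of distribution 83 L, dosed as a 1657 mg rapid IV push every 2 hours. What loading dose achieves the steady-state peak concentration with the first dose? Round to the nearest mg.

9223 mg

f = (1/2)^(2/7) ≈ 0.820335; accumulation ratio R = 1/(1−f) ≈ 5.56591.
Loading dose to hit Cmax,ss on first dose: D_load = D_maint·R ≈ 1657 × 5.56591 ≈ 9222.71 mg.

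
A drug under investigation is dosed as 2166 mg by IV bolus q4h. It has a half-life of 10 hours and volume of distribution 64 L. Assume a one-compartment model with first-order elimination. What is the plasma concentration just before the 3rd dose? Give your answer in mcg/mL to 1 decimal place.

45.1 mcg/mL

f = (1/2)^(τ/t½) = (1/2)^(4/10) ≈ 0.7579.
C₀ = D/Vd = 2166/64 ≈ 33.844 mcg/mL.
Before the 3rd dose, 2 doses have been given. Superposition: Cmin = C₀·(f + f²).
≈ 33.844 × (0.7579 + 0.5744) ≈ 33.844 × 1.3323 ≈ 45.090 mcg/mL.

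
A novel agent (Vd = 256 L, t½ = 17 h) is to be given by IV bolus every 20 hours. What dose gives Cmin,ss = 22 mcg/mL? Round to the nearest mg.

7098 mg

τ/t½ = 20/17 ≈ 1.1765, so f = (1/2)^(20/17) ≈ 0.442433.
Cmin,ss = (D/Vd)·f/(1−f), so D = Cmin,ss·Vd·(1−f)/f.
D = 22 × 256 × (1−f)/f ≈ 22 × 256 × 1.26023 ≈ 7097.62 mg.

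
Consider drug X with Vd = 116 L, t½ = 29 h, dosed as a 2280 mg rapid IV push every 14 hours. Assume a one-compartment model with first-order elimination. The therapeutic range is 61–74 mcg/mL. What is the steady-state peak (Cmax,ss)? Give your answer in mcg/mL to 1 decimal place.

69.1 mcg/mL

k = ln2/t½ = ln2/29 ≈ 0.023902 h⁻¹; fraction remaining f = e^(−kτ) = e^(−0.023902×14) ≈ 0.7156.
Accumulation ratio R = 1/(1 − f) ≈ 1/0.2844 ≈ 3.5162.
Each bolus raises the concentration by D/Vd = 2280/116 ≈ 19.655 mcg/mL.
Cmax,ss = C₀/(1 − f) ≈ 19.655/0.2844 ≈ 69.110 mcg/mL.
Peak 69.1 mcg/mL vs MTC 74 mcg/mL: below toxic threshold.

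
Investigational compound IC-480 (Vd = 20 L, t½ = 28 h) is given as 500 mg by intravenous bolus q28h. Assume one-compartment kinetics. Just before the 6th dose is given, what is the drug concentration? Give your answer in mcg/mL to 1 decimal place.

24.2 mcg/mL

f = (1/2)^(τ/t½) = (1/2)^(28/28) ≈ 0.5000.
C₀ = D/Vd = 500/20 ≈ 25.000 mcg/mL.
Before the 6th dose, 5 doses have been given. Superposition: Cmin = C₀·(f + f² + … + f^5).
≈ 25.000 × (0.5000 + 0.2500 + 0.1250 + 0.0625 + 0.0313) ≈ 25.000 × 0.9688 ≈ 24.220 mcg/mL.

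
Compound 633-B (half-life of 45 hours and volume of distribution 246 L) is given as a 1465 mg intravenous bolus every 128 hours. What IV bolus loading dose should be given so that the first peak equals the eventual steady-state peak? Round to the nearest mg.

1702 mg

f = (1/2)^(128/45) ≈ 0.139231; accumulation ratio R = 1/(1−f) ≈ 1.16175.
Loading dose to hit Cmax,ss on first dose: D_load = D_maint·R ≈ 1465 × 1.16175 ≈ 1701.96 mg.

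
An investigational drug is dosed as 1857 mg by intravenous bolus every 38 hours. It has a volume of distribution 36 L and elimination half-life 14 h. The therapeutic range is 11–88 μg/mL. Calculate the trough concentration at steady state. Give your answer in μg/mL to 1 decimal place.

9.3 μg/mL

k = ln2/t½ = ln2/14 ≈ 0.049511 h⁻¹; fraction remaining f = e^(−kτ) = e^(−0.049511×38) ≈ 0.1524.
Single-dose peak C₀ = D/Vd = 1857/36 ≈ 51.583 μg/mL.
Steady-state trough Cmin,ss = C₀·f/(1−f) ≈ 51.583 × 0.1524/0.8476 ≈ 9.275 μg/mL.
Trough 9.3 μg/mL vs MEC 11 μg/mL: subtherapeutic.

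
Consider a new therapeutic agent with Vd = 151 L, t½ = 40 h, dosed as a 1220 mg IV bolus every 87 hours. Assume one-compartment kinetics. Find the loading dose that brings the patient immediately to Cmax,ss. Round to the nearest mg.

1567 mg

f = (1/2)^(87/40) ≈ 0.221442; accumulation ratio R = 1/(1−f) ≈ 1.28443.
Loading dose to hit Cmax,ss on first dose: D_load = D_maint·R ≈ 1220 × 1.28443 ≈ 1567.00 mg.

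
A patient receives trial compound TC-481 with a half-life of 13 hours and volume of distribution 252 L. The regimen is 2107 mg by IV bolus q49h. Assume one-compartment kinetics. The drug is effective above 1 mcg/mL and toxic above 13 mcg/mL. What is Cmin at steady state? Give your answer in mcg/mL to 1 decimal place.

Over one 49-h interval, 49/13 ≈ 3.7692 half-lives elapse, leaving f ≈ 0.0733 of each dose.
Accumulation ratio R = 1/(1 − f) ≈ 1/0.9267 ≈ 1.0791.
Single-dose peak C₀ = D/Vd = 2107/252 ≈ 8.361 mcg/mL.
Cmax,ss = C₀/(1 − f) ≈ 8.361/0.9267 ≈ 9.022 mcg/mL.
One interval later, Cmin,ss = Cmax,ss·e^(−kτ) ≈ 9.022 × 0.0733 ≈ 0.661 mcg/mL.
Trough 0.7 mcg/mL vs MEC 1 mcg/mL: subtherapeutic.

0.7 mcg/mL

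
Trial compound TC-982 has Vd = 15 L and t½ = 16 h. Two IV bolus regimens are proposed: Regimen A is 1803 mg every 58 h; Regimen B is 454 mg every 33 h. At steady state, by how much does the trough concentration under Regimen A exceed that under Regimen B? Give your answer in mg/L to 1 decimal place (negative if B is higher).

Regimen A: f = (1/2)^(58/16) ≈ 0.0811; Cmin,ss = (1803/15)·f/(1−f) ≈ 10.609 mg/L.
Regimen B: f = (1/2)^(33/16) ≈ 0.2394; Cmin,ss = (454/15)·f/(1−f) ≈ 9.526 mg/L.
Difference ≈ 10.609 − 9.526 ≈ 1.083 mg/L.

1.1 mg/L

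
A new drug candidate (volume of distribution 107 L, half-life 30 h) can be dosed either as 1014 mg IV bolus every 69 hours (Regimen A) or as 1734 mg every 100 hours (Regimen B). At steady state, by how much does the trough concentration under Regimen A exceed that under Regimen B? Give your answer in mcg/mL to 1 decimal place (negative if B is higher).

Regimen A: f = (1/2)^(69/30) ≈ 0.2031; Cmin,ss = (1014/107)·f/(1−f) ≈ 2.415 mcg/mL.
Regimen B: f = (1/2)^(100/30) ≈ 0.0992; Cmin,ss = (1734/107)·f/(1−f) ≈ 1.785 mcg/mL.
Difference ≈ 2.415 − 1.785 ≈ 0.630 mcg/mL.

0.6 mcg/mL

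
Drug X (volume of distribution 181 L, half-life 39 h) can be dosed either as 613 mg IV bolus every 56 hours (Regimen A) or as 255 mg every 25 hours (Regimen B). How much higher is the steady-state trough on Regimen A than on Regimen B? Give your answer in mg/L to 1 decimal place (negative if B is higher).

-0.5 mg/L

Regimen A: f = (1/2)^(56/39) ≈ 0.3696; Cmin,ss = (613/181)·f/(1−f) ≈ 1.986 mg/L.
Regimen B: f = (1/2)^(25/39) ≈ 0.6413; Cmin,ss = (255/181)·f/(1−f) ≈ 2.519 mg/L.
Difference ≈ 1.986 − 2.519 ≈ -0.533 mg/L.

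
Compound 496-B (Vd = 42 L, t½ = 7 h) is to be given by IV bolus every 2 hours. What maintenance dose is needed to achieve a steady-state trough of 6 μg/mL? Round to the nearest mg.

τ/t½ = 2/7 ≈ 0.28571, so f = (1/2)^(2/7) ≈ 0.820335.
Cmin,ss = (D/Vd)·f/(1−f), so D = Cmin,ss·Vd·(1−f)/f.
D = 6 × 42 × (1−f)/f ≈ 6 × 42 × 0.21901 ≈ 55.19 mg.

55 mg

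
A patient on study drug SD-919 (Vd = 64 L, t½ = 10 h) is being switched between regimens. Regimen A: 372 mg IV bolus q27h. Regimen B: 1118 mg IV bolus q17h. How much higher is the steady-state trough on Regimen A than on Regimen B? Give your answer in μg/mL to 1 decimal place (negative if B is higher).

-6.7 μg/mL

Regimen A: f = (1/2)^(27/10) ≈ 0.1539; Cmin,ss = (372/64)·f/(1−f) ≈ 1.057 μg/mL.
Regimen B: f = (1/2)^(17/10) ≈ 0.3078; Cmin,ss = (1118/64)·f/(1−f) ≈ 7.768 μg/mL.
Difference ≈ 1.057 − 7.768 ≈ -6.711 μg/mL.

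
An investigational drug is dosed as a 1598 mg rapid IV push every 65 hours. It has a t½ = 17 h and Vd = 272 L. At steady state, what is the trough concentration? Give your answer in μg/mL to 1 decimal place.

τ/t½ = 65/17 ≈ 3.8235, so fraction remaining f = (1/2)^(65/17) ≈ 0.0706.
Each bolus raises the concentration by D/Vd = 1598/272 ≈ 5.875 μg/mL.
Steady-state trough Cmin,ss = C₀·f/(1−f) ≈ 5.875 × 0.0706/0.9294 ≈ 0.446 μg/mL.

0.4 μg/mL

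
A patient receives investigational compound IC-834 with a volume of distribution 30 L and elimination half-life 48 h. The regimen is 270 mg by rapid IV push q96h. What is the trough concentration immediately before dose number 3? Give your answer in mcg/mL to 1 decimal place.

2.8 mcg/mL

f = (1/2)^(τ/t½) = (1/2)^(96/48) ≈ 0.2500.
C₀ = D/Vd = 270/30 ≈ 9.000 mcg/mL.
Before the 3rd dose, 2 doses have been given. Superposition: Cmin = C₀·(f + f²).
≈ 9.000 × (0.2500 + 0.0625) ≈ 9.000 × 0.3125 ≈ 2.812 mcg/mL.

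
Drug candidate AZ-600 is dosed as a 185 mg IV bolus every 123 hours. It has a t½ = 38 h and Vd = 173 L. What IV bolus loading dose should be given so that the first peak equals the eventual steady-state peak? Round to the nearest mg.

f = (1/2)^(123/38) ≈ 0.106075; accumulation ratio R = 1/(1−f) ≈ 1.11866.
Loading dose to hit Cmax,ss on first dose: D_load = D_maint·R ≈ 185 × 1.11866 ≈ 206.95 mg.

207 mg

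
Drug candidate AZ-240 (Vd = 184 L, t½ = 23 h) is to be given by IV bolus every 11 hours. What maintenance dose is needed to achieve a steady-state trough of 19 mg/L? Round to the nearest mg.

τ/t½ = 11/23 ≈ 0.47826, so f = (1/2)^(11/23) ≈ 0.717842.
Cmin,ss = (D/Vd)·f/(1−f), so D = Cmin,ss·Vd·(1−f)/f.
D = 19 × 184 × (1−f)/f ≈ 19 × 184 × 0.39306 ≈ 1374.14 mg.

1374 mg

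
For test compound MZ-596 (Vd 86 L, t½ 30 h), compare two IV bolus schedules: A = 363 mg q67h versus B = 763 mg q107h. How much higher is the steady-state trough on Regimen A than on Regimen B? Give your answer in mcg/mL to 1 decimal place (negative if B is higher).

0.3 mcg/mL

Regimen A: f = (1/2)^(67/30) ≈ 0.2127; Cmin,ss = (363/86)·f/(1−f) ≈ 1.140 mcg/mL.
Regimen B: f = (1/2)^(107/30) ≈ 0.0844; Cmin,ss = (763/86)·f/(1−f) ≈ 0.818 mcg/mL.
Difference ≈ 1.140 − 0.818 ≈ 0.322 mcg/mL.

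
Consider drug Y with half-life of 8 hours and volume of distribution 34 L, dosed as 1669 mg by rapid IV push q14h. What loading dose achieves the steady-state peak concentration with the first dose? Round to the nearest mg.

f = (1/2)^(14/8) ≈ 0.297302; accumulation ratio R = 1/(1−f) ≈ 1.42309.
Loading dose to hit Cmax,ss on first dose: D_load = D_maint·R ≈ 1669 × 1.42309 ≈ 2375.14 mg.

2375 mg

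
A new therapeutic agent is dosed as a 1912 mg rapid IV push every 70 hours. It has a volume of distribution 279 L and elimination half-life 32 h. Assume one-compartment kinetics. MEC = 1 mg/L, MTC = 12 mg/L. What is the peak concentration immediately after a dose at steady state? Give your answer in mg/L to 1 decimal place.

8.8 mg/L

k = ln2/t½ = ln2/32 ≈ 0.021661 h⁻¹; fraction remaining f = e^(−kτ) = e^(−0.021661×70) ≈ 0.2195.
At steady state, accumulation factor R = 1/(1 − e^(−kτ)) ≈ 1.2812.
Single-dose peak C₀ = D/Vd = 1912/279 ≈ 6.853 mg/L.
Steady-state peak Cmax,ss = C₀·R ≈ 6.853 × 1.2812 ≈ 8.780 mg/L.
Peak 8.8 mg/L vs MTC 12 mg/L: below toxic threshold.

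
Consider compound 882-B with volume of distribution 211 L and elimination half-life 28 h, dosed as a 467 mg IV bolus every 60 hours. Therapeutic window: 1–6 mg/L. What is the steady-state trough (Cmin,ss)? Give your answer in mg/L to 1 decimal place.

0.6 mg/L

τ/t½ = 60/28 ≈ 2.1429, so fraction remaining f = (1/2)^(60/28) ≈ 0.2264.
Accumulation ratio R = 1/(1 − f) ≈ 1/0.7736 ≈ 1.2927.
Each bolus raises the concentration by D/Vd = 467/211 ≈ 2.213 mg/L.
Steady-state peak Cmax,ss = C₀·R ≈ 2.213 × 1.2927 ≈ 2.861 mg/L.
Steady-state trough Cmin,ss = Cmax,ss·f ≈ 2.861 × 0.2264 ≈ 0.648 mg/L.
Trough 0.6 mg/L vs MEC 1 mg/L: subtherapeutic.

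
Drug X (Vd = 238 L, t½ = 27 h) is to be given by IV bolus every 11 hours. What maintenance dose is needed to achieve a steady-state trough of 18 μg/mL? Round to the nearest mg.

1398 mg

τ/t½ = 11/27 ≈ 0.40741, so f = (1/2)^(11/27) ≈ 0.753977.
Cmin,ss = (D/Vd)·f/(1−f), so D = Cmin,ss·Vd·(1−f)/f.
D = 18 × 238 × (1−f)/f ≈ 18 × 238 × 0.32630 ≈ 1397.87 mg.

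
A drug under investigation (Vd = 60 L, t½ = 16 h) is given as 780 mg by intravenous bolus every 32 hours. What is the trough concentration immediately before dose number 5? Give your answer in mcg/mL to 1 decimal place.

f = (1/2)^(τ/t½) = (1/2)^(32/16) ≈ 0.2500.
C₀ = D/Vd = 780/60 ≈ 13.000 mcg/mL.
Before the 5th dose, 4 doses have been given. Superposition: Cmin = C₀·(f + f² + … + f^4).
≈ 13.000 × (0.2500 + 0.0625 + 0.0156 + 0.0039) ≈ 13.000 × 0.3320 ≈ 4.316 mcg/mL.

4.3 mcg/mL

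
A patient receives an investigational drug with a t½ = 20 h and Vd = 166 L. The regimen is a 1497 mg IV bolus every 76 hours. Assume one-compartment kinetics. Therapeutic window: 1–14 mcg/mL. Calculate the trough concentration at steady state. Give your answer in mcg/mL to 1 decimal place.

0.7 mcg/mL

k = ln2/t½ = ln2/20 ≈ 0.034657 h⁻¹; fraction remaining f = e^(−kτ) = e^(−0.034657×76) ≈ 0.0718.
Single-dose peak C₀ = D/Vd = 1497/166 ≈ 9.018 mcg/mL.
Steady-state trough Cmin,ss = C₀·f/(1−f) ≈ 9.018 × 0.0718/0.9282 ≈ 0.698 mcg/mL.
Trough 0.7 mcg/mL vs MEC 1 mcg/mL: subtherapeutic.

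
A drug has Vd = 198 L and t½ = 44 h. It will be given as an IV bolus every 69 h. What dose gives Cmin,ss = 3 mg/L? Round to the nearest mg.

1167 mg

τ/t½ = 69/44 ≈ 1.5682, so f = (1/2)^(69/44) ≈ 0.337233.
Cmin,ss = (D/Vd)·f/(1−f), so D = Cmin,ss·Vd·(1−f)/f.
D = 3 × 198 × (1−f)/f ≈ 3 × 198 × 1.96531 ≈ 1167.39 mg.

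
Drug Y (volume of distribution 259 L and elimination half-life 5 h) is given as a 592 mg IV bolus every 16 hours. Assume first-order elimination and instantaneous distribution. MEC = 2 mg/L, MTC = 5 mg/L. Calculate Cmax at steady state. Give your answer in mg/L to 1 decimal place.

k = ln2/t½ = ln2/5 ≈ 0.138629 h⁻¹; fraction remaining f = e^(−kτ) = e^(−0.138629×16) ≈ 0.1088.
At steady state, accumulation factor R = 1/(1 − e^(−kτ)) ≈ 1.1221.
Single-dose peak C₀ = D/Vd = 592/259 ≈ 2.286 mg/L.
Steady-state peak Cmax,ss = C₀·R ≈ 2.286 × 1.1221 ≈ 2.565 mg/L.
Peak 2.6 mg/L vs MTC 5 mg/L: below toxic threshold.

2.6 mg/L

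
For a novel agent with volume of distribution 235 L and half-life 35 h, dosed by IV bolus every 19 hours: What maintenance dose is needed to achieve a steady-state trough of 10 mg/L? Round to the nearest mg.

τ/t½ = 19/35 ≈ 0.54286, so f = (1/2)^(19/35) ≈ 0.686410.
Cmin,ss = (D/Vd)·f/(1−f), so D = Cmin,ss·Vd·(1−f)/f.
D = 10 × 235 × (1−f)/f ≈ 10 × 235 × 0.45686 ≈ 1073.62 mg.

1074 mg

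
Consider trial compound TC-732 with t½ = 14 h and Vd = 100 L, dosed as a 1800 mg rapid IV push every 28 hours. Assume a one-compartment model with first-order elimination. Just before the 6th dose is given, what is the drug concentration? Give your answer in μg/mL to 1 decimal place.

6.0 μg/mL

f = (1/2)^(τ/t½) = (1/2)^(28/14) ≈ 0.2500.
C₀ = D/Vd = 1800/100 ≈ 18.000 μg/mL.
Before the 6th dose, 5 doses have been given. Superposition: Cmin = C₀·(f + f² + … + f^5).
≈ 18.000 × (0.2500 + 0.0625 + 0.0156 + 0.0039 + 0.0010) ≈ 18.000 × 0.3330 ≈ 5.994 μg/mL.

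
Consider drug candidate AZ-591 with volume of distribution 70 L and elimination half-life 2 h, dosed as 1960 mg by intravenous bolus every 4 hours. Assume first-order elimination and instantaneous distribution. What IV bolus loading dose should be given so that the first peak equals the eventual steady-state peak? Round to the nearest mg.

2613 mg

f = (1/2)^(4/2) ≈ 0.250000; accumulation ratio R = 1/(1−f) ≈ 1.33333.
Loading dose to hit Cmax,ss on first dose: D_load = D_maint·R ≈ 1960 × 1.33333 ≈ 2613.33 mg.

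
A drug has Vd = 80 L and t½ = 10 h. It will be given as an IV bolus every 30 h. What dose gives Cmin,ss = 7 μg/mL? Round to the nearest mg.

3920 mg

τ/t½ = 30/10 ≈ 3, so f = (1/2)^(30/10) ≈ 0.125000.
Cmin,ss = (D/Vd)·f/(1−f), so D = Cmin,ss·Vd·(1−f)/f.
D = 7 × 80 × (1−f)/f ≈ 7 × 80 × 7.00000 ≈ 3920.00 mg.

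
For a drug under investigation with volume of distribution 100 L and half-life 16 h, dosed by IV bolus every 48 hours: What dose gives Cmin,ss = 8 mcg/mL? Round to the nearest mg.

τ/t½ = 48/16 ≈ 3, so f = (1/2)^(48/16) ≈ 0.125000.
Cmin,ss = (D/Vd)·f/(1−f), so D = Cmin,ss·Vd·(1−f)/f.
D = 8 × 100 × (1−f)/f ≈ 8 × 100 × 7.00000 ≈ 5600.00 mg.

5600 mg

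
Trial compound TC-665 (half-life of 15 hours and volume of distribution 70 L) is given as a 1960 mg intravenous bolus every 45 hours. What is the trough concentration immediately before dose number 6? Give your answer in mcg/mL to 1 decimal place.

4.0 mcg/mL

f = (1/2)^(τ/t½) = (1/2)^(45/15) ≈ 0.1250.
C₀ = D/Vd = 1960/70 ≈ 28.000 mcg/mL.
Before the 6th dose, 5 doses have been given. Superposition: Cmin = C₀·(f + f² + … + f^5).
≈ 28.000 × (0.1250 + 0.0156 + 0.0020 + 0.0002 + 0.0000) ≈ 28.000 × 0.1428 ≈ 3.998 mcg/mL.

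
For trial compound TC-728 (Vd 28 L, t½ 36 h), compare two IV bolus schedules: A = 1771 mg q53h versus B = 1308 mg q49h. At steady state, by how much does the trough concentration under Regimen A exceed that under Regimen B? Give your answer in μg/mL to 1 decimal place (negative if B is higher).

Regimen A: f = (1/2)^(53/36) ≈ 0.3604; Cmin,ss = (1771/28)·f/(1−f) ≈ 35.640 μg/mL.
Regimen B: f = (1/2)^(49/36) ≈ 0.3893; Cmin,ss = (1308/28)·f/(1−f) ≈ 29.779 μg/mL.
Difference ≈ 35.640 − 29.779 ≈ 5.861 μg/mL.

5.9 μg/mL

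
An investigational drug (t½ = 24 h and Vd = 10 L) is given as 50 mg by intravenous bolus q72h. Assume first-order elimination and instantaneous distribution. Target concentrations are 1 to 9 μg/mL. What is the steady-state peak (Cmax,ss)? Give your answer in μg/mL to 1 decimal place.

5.7 μg/mL

τ = 72 h = 3 half-lives, so f = (1/2)^3 = 0.125.
Accumulation ratio R = 1/(1 − f) = 1/0.875 = 8/7.
Single-dose peak C₀ = D/Vd = 50/10 = 5 μg/mL.
Steady-state peak Cmax,ss = C₀·R = 5 × 8/7 ≈ 5.714 μg/mL.
Peak 5.7 μg/mL vs MTC 9 μg/mL: below toxic threshold.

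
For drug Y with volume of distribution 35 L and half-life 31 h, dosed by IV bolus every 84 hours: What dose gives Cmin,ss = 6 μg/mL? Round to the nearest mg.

1164 mg

τ/t½ = 84/31 ≈ 2.7097, so f = (1/2)^(84/31) ≈ 0.152864.
Cmin,ss = (D/Vd)·f/(1−f), so D = Cmin,ss·Vd·(1−f)/f.
D = 6 × 35 × (1−f)/f ≈ 6 × 35 × 5.54176 ≈ 1163.77 mg.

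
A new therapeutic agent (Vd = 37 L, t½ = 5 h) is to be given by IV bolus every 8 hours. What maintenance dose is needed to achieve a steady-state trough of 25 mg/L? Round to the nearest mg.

1879 mg

τ/t½ = 8/5 ≈ 1.6, so f = (1/2)^(8/5) ≈ 0.329877.
Cmin,ss = (D/Vd)·f/(1−f), so D = Cmin,ss·Vd·(1−f)/f.
D = 25 × 37 × (1−f)/f ≈ 25 × 37 × 2.03143 ≈ 1879.07 mg.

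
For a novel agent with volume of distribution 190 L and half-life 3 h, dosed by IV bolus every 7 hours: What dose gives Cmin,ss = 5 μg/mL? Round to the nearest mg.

τ/t½ = 7/3 ≈ 2.3333, so f = (1/2)^(7/3) ≈ 0.198425.
Cmin,ss = (D/Vd)·f/(1−f), so D = Cmin,ss·Vd·(1−f)/f.
D = 5 × 190 × (1−f)/f ≈ 5 × 190 × 4.03969 ≈ 3837.71 mg.

3838 mg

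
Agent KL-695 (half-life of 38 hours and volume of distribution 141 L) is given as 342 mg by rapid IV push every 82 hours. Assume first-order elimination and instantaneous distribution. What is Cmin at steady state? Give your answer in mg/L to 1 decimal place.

k = ln2/t½ = ln2/38 ≈ 0.018241 h⁻¹; fraction remaining f = e^(−kτ) = e^(−0.018241×82) ≈ 0.2241.
Each bolus raises the concentration by D/Vd = 342/141 ≈ 2.426 mg/L.
Steady-state trough Cmin,ss = C₀·f/(1−f) ≈ 2.426 × 0.2241/0.7759 ≈ 0.701 mg/L.

0.7 mg/L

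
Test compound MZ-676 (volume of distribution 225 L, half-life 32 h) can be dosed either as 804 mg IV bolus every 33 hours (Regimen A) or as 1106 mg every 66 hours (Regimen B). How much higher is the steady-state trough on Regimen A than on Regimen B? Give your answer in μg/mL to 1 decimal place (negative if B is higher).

Regimen A: f = (1/2)^(33/32) ≈ 0.4893; Cmin,ss = (804/225)·f/(1−f) ≈ 3.424 μg/mL.
Regimen B: f = (1/2)^(66/32) ≈ 0.2394; Cmin,ss = (1106/225)·f/(1−f) ≈ 1.547 μg/mL.
Difference ≈ 3.424 − 1.547 ≈ 1.877 μg/mL.

1.9 μg/mL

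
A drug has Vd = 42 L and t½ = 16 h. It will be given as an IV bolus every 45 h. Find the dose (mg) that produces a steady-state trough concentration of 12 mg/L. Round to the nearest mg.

3037 mg

τ/t½ = 45/16 ≈ 2.8125, so f = (1/2)^(45/16) ≈ 0.142349.
Cmin,ss = (D/Vd)·f/(1−f), so D = Cmin,ss·Vd·(1−f)/f.
D = 12 × 42 × (1−f)/f ≈ 12 × 42 × 6.02499 ≈ 3036.59 mg.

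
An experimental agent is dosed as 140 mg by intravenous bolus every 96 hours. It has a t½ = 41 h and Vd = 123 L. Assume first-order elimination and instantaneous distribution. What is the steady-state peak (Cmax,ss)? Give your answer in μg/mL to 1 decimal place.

τ/t½ = 96/41 ≈ 2.3415, so fraction remaining f = (1/2)^(96/41) ≈ 0.1973.
Accumulation ratio R = 1/(1 − f) ≈ 1/0.8027 ≈ 1.2458.
Single-dose peak C₀ = D/Vd = 140/123 ≈ 1.138 μg/mL.
Cmax,ss = C₀/(1 − f) ≈ 1.138/0.8027 ≈ 1.418 μg/mL.

1.4 μg/mL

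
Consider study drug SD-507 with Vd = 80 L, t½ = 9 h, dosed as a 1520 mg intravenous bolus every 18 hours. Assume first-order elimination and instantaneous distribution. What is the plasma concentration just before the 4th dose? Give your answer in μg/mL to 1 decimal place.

f = (1/2)^(τ/t½) = (1/2)^(18/9) ≈ 0.2500.
C₀ = D/Vd = 1520/80 ≈ 19.000 μg/mL.
Before the 4th dose, 3 doses have been given. Superposition: Cmin = C₀·(f + f² + … + f^3).
≈ 19.000 × (0.2500 + 0.0625 + 0.0156) ≈ 19.000 × 0.3281 ≈ 6.234 μg/mL.

6.2 μg/mL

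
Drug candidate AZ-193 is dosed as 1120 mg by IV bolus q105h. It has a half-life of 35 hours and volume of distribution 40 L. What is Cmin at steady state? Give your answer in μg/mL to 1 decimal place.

4.0 μg/mL

The dosing interval is 3 half-lives, so f = 2^(−3) = 0.125.
Accumulation ratio R = 1/(1 − f) = 1/0.875 = 8/7.
Single-dose peak C₀ = D/Vd = 1120/40 = 28 μg/mL.
Steady-state peak Cmax,ss = C₀·R = 28 × 8/7 ≈ 32.000 μg/mL.
Steady-state trough Cmin,ss = Cmax,ss·f ≈ 32.000 × 0.125 ≈ 4.000 μg/mL.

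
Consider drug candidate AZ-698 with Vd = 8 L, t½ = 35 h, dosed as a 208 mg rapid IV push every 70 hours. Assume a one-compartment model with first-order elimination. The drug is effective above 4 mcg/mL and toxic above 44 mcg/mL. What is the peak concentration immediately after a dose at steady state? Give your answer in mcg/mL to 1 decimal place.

34.7 mcg/mL

τ = 70 h = 2 half-lives, so f = (1/2)^2 = 0.25.
Accumulation ratio R = 1/(1 − f) = 1/0.75 = 4/3.
Single-dose peak C₀ = D/Vd = 208/8 = 26 mcg/mL.
Steady-state peak Cmax,ss = C₀·R = 26 × 4/3 ≈ 34.667 mcg/mL.
Peak 34.7 mcg/mL vs MTC 44 mcg/mL: below toxic threshold.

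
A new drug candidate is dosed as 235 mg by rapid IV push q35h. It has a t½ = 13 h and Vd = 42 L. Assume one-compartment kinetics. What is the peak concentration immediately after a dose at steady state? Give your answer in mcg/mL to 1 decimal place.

6.6 mcg/mL

k = ln2/t½ = ln2/13 ≈ 0.053319 h⁻¹; fraction remaining f = e^(−kτ) = e^(−0.053319×35) ≈ 0.1547.
Accumulation ratio R = 1/(1 − f) ≈ 1/0.8453 ≈ 1.1830.
Single-dose peak C₀ = D/Vd = 235/42 ≈ 5.595 mcg/mL.
Steady-state peak Cmax,ss = C₀·R ≈ 5.595 × 1.1830 ≈ 6.619 mcg/mL.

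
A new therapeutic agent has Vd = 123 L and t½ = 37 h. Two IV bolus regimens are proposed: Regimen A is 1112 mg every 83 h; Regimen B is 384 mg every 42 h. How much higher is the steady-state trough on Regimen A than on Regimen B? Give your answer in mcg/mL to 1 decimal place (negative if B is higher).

Regimen A: f = (1/2)^(83/37) ≈ 0.2112; Cmin,ss = (1112/123)·f/(1−f) ≈ 2.421 mcg/mL.
Regimen B: f = (1/2)^(42/37) ≈ 0.4553; Cmin,ss = (384/123)·f/(1−f) ≈ 2.610 mcg/mL.
Difference ≈ 2.421 − 2.610 ≈ -0.189 mcg/mL.

-0.2 mcg/mL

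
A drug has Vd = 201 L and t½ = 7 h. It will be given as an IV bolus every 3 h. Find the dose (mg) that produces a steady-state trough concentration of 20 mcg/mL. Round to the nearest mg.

τ/t½ = 3/7 ≈ 0.42857, so f = (1/2)^(3/7) ≈ 0.742997.
Cmin,ss = (D/Vd)·f/(1−f), so D = Cmin,ss·Vd·(1−f)/f.
D = 20 × 201 × (1−f)/f ≈ 20 × 201 × 0.34590 ≈ 1390.52 mg.

1391 mg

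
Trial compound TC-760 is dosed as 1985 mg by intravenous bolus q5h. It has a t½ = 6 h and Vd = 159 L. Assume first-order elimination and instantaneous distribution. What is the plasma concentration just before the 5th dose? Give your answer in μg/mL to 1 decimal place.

14.4 μg/mL

f = (1/2)^(τ/t½) = (1/2)^(5/6) ≈ 0.5612.
C₀ = D/Vd = 1985/159 ≈ 12.484 μg/mL.
Before the 5th dose, 4 doses have been given. Superposition: Cmin = C₀·(f + f² + … + f^4).
≈ 12.484 × (0.5612 + 0.3149 + 0.1767 + 0.0992) ≈ 12.484 × 1.1520 ≈ 14.382 μg/mL.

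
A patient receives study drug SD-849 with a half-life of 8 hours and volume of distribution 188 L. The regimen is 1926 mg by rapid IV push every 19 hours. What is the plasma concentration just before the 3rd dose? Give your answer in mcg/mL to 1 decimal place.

f = (1/2)^(τ/t½) = (1/2)^(19/8) ≈ 0.1928.
C₀ = D/Vd = 1926/188 ≈ 10.245 mcg/mL.
Before the 3rd dose, 2 doses have been given. Superposition: Cmin = C₀·(f + f²).
≈ 10.245 × (0.1928 + 0.0372) ≈ 10.245 × 0.2300 ≈ 2.356 mcg/mL.

2.4 mcg/mL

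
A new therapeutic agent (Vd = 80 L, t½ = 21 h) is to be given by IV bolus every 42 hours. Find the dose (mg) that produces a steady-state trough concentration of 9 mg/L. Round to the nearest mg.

τ/t½ = 42/21 ≈ 2, so f = (1/2)^(42/21) ≈ 0.250000.
Cmin,ss = (D/Vd)·f/(1−f), so D = Cmin,ss·Vd·(1−f)/f.
D = 9 × 80 × (1−f)/f ≈ 9 × 80 × 3.00000 ≈ 2160.00 mg.

2160 mg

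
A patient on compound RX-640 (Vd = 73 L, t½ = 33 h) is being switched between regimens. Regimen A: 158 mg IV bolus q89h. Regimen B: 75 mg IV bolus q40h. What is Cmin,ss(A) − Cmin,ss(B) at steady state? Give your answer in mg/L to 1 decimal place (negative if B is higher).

-0.4 mg/L

Regimen A: f = (1/2)^(89/33) ≈ 0.1542; Cmin,ss = (158/73)·f/(1−f) ≈ 0.395 mg/L.
Regimen B: f = (1/2)^(40/33) ≈ 0.4316; Cmin,ss = (75/73)·f/(1−f) ≈ 0.780 mg/L.
Difference ≈ 0.395 − 0.780 ≈ -0.385 mg/L.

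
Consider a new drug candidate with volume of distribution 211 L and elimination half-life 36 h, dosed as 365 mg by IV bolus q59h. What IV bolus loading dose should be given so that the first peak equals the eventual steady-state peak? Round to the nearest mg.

f = (1/2)^(59/36) ≈ 0.321104; accumulation ratio R = 1/(1−f) ≈ 1.47298.
Loading dose to hit Cmax,ss on first dose: D_load = D_maint·R ≈ 365 × 1.47298 ≈ 537.64 mg.

538 mg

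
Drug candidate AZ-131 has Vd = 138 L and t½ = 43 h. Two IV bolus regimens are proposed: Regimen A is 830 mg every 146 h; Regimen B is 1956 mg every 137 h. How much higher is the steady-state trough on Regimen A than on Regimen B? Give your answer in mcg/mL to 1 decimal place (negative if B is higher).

Regimen A: f = (1/2)^(146/43) ≈ 0.0950; Cmin,ss = (830/138)·f/(1−f) ≈ 0.631 mcg/mL.
Regimen B: f = (1/2)^(137/43) ≈ 0.1099; Cmin,ss = (1956/138)·f/(1−f) ≈ 1.750 mcg/mL.
Difference ≈ 0.631 − 1.750 ≈ -1.119 mcg/mL.

-1.1 mcg/mL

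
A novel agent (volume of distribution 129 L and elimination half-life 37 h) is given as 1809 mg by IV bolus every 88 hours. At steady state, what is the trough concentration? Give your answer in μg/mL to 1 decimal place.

τ/t½ = 88/37 ≈ 2.3784, so fraction remaining f = (1/2)^(88/37) ≈ 0.1923.
At steady state, accumulation factor R = 1/(1 − e^(−kτ)) ≈ 1.2381.
Each bolus raises the concentration by D/Vd = 1809/129 ≈ 14.023 μg/mL.
Steady-state peak Cmax,ss = C₀·R ≈ 14.023 × 1.2381 ≈ 17.362 μg/mL.
Steady-state trough Cmin,ss = Cmax,ss·f ≈ 17.362 × 0.1923 ≈ 3.339 μg/mL.

3.3 μg/mL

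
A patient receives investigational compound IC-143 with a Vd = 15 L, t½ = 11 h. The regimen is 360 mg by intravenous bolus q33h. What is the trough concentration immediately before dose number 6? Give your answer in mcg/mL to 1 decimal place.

f = (1/2)^(τ/t½) = (1/2)^(33/11) ≈ 0.1250.
C₀ = D/Vd = 360/15 ≈ 24.000 mcg/mL.
Before the 6th dose, 5 doses have been given. Superposition: Cmin = C₀·(f + f² + … + f^5).
≈ 24.000 × (0.1250 + 0.0156 + 0.0020 + 0.0002 + 0.0000) ≈ 24.000 × 0.1428 ≈ 3.427 mcg/mL.

3.4 mcg/mL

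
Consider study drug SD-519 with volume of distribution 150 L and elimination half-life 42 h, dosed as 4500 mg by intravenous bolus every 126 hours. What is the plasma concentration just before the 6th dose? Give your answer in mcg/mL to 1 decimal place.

4.3 mcg/mL

f = (1/2)^(τ/t½) = (1/2)^(126/42) ≈ 0.1250.
C₀ = D/Vd = 4500/150 ≈ 30.000 mcg/mL.
Before the 6th dose, 5 doses have been given. Superposition: Cmin = C₀·(f + f² + … + f^5).
≈ 30.000 × (0.1250 + 0.0156 + 0.0020 + 0.0002 + 0.0000) ≈ 30.000 × 0.1428 ≈ 4.284 mcg/mL.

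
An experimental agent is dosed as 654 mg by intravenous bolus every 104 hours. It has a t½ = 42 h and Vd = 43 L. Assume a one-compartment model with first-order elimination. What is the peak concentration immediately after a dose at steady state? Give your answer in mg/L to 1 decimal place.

18.5 mg/L

Over one 104-h interval, 104/42 ≈ 2.4762 half-lives elapse, leaving f ≈ 0.1797 of each dose.
Accumulation ratio R = 1/(1 − f) ≈ 1/0.8203 ≈ 1.2191.
Single-dose peak C₀ = D/Vd = 654/43 ≈ 15.209 mg/L.
Steady-state peak Cmax,ss = C₀·R ≈ 15.209 × 1.2191 ≈ 18.541 mg/L.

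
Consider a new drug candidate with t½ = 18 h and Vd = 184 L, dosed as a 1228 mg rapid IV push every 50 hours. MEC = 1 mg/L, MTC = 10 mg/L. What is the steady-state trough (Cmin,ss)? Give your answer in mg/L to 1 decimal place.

τ/t½ = 50/18 ≈ 2.7778, so fraction remaining f = (1/2)^(50/18) ≈ 0.1458.
Accumulation ratio R = 1/(1 − f) ≈ 1/0.8542 ≈ 1.1707.
Single-dose peak C₀ = D/Vd = 1228/184 ≈ 6.674 mg/L.
Cmax,ss = C₀/(1 − f) ≈ 6.674/0.8542 ≈ 7.813 mg/L.
Steady-state trough Cmin,ss = Cmax,ss·f ≈ 7.813 × 0.1458 ≈ 1.139 mg/L.
Trough 1.1 mg/L vs MEC 1 mg/L: adequate.

1.1 mg/L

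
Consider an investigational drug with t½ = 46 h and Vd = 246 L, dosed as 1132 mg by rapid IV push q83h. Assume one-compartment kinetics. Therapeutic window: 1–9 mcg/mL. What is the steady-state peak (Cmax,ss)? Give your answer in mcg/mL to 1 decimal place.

6.4 mcg/mL

τ/t½ = 83/46 ≈ 1.8043, so fraction remaining f = (1/2)^(83/46) ≈ 0.2863.
Accumulation ratio R = 1/(1 − f) ≈ 1/0.7137 ≈ 1.4011.
Each bolus raises the concentration by D/Vd = 1132/246 ≈ 4.602 mcg/mL.
Steady-state peak Cmax,ss = C₀·R ≈ 4.602 × 1.4011 ≈ 6.448 mcg/mL.
Peak 6.4 mcg/mL vs MTC 9 mcg/mL: below toxic threshold.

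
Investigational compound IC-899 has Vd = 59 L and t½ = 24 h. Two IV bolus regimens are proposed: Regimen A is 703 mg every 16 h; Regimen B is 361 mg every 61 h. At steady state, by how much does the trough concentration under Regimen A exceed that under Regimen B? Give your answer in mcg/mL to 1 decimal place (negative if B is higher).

19.0 mcg/mL

Regimen A: f = (1/2)^(16/24) ≈ 0.6300; Cmin,ss = (703/59)·f/(1−f) ≈ 20.288 mcg/mL.
Regimen B: f = (1/2)^(61/24) ≈ 0.1717; Cmin,ss = (361/59)·f/(1−f) ≈ 1.268 mcg/mL.
Difference ≈ 20.288 − 1.268 ≈ 19.020 mcg/mL.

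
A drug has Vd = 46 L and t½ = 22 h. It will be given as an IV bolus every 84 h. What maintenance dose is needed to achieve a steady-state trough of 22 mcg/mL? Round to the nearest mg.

13263 mg

τ/t½ = 84/22 ≈ 3.8182, so f = (1/2)^(84/22) ≈ 0.070895.
Cmin,ss = (D/Vd)·f/(1−f), so D = Cmin,ss·Vd·(1−f)/f.
D = 22 × 46 × (1−f)/f ≈ 22 × 46 × 13.10537 ≈ 13262.63 mg.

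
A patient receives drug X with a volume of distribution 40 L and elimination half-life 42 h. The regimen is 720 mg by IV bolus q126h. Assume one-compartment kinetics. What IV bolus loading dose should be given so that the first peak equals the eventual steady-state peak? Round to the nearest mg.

823 mg

f = (1/2)^(126/42) ≈ 0.125000; accumulation ratio R = 1/(1−f) ≈ 1.14286.
Loading dose to hit Cmax,ss on first dose: D_load = D_maint·R ≈ 720 × 1.14286 ≈ 822.86 mg.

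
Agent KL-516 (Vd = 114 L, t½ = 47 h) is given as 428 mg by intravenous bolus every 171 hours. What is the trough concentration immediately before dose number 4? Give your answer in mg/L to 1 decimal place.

0.3 mg/L

f = (1/2)^(τ/t½) = (1/2)^(171/47) ≈ 0.0803.
C₀ = D/Vd = 428/114 ≈ 3.754 mg/L.
Before the 4th dose, 3 doses have been given. Superposition: Cmin = C₀·(f + f² + … + f^3).
≈ 3.754 × (0.0803 + 0.0064 + 0.0005) ≈ 3.754 × 0.0872 ≈ 0.327 mg/L.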